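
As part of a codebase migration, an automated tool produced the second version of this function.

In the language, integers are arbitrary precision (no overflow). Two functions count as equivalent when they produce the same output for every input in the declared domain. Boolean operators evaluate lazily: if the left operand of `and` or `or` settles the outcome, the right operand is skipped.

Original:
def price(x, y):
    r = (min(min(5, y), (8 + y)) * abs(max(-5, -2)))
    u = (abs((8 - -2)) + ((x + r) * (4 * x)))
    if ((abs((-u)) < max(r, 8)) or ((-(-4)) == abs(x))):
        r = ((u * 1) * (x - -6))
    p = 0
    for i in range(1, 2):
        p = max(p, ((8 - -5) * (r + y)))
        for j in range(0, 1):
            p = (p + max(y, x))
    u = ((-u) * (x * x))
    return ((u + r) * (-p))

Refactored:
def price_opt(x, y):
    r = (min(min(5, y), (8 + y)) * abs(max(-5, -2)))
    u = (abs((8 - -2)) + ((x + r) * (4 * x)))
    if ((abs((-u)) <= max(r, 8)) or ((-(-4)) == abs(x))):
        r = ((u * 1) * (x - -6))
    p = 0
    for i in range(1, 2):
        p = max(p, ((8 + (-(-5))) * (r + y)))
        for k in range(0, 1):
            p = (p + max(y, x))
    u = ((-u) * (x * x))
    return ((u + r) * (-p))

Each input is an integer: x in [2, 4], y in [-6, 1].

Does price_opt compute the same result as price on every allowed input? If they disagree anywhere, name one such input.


The one real change (`(abs((-u)) < max(r, 8))` became `(abs((-u)) <= max(r, 8))`) has no effect anywhere in the declared ranges.
As a probe, take x=3, y=1: price runs r = 2; u = 70; ((abs((-u)) < max(r, 8)) or ((-(-4)) == abs(x))) -> false; p = 0; [i=1]; p = 39; [j=0]; p = 42; u = -630; return 26376; price_opt runs r = 2; u = 70; ((abs((-u)) <= max(r, 8)) or ((-(-4)) == abs(x))) -> false; p = 0; [i=1]; p = 39; [k=0]; p = 42; u = -630; return 26376; both end at 26376.
An exhaustive pass over the 24 declared inputs shows identical outputs.
verdict: equivalent


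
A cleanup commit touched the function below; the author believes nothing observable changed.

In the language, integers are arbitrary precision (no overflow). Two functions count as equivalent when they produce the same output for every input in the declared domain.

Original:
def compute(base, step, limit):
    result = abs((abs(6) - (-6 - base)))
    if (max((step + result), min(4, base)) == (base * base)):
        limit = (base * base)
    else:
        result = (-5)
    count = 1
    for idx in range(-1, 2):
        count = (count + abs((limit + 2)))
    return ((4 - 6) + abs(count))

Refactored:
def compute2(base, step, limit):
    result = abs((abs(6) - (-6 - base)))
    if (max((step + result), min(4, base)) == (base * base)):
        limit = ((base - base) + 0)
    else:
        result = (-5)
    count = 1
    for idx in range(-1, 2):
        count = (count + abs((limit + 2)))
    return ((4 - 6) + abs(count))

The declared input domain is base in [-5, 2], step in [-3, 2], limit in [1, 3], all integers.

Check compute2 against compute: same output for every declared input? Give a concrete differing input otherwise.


Run the pair on base=-3, step=0, limit=1.
compute: result=9, then (max((step + result), min(4, base)) == (base * base)) is true, then limit=9, then count=1, then (idx=-1), then count=12, then (idx=0), then count=23, then (idx=1), then count=34, then returns 32
compute2: result=9, then (max((step + result), min(4, base)) == (base * base)) is true, then limit=0, then count=1, then (idx=-1), then count=3, then (idx=0), then count=5, then (idx=1), then count=7, then returns 5
32 vs 5 — the two versions disagree here.
verdict: not equivalent; witness: base=-3, step=0, limit=1


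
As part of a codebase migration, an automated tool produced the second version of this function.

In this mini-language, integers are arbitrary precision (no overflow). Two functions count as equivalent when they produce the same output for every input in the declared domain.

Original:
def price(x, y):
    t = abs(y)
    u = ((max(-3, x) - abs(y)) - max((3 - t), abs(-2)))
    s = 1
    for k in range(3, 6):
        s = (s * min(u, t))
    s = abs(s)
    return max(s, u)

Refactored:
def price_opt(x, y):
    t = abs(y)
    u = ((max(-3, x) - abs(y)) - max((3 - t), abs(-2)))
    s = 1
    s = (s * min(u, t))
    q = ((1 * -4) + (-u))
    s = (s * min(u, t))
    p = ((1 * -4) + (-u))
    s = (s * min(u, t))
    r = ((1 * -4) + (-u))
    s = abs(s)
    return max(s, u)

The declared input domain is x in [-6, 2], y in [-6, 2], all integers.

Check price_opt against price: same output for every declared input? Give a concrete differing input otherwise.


Although min/max/abs usage differs, plus local variable names differ, plus arithmetic usage differs, plus constant usage differs, plus statement counts differ, plus loop structure differs, 81/81 inputs agree.
verdict: equivalent


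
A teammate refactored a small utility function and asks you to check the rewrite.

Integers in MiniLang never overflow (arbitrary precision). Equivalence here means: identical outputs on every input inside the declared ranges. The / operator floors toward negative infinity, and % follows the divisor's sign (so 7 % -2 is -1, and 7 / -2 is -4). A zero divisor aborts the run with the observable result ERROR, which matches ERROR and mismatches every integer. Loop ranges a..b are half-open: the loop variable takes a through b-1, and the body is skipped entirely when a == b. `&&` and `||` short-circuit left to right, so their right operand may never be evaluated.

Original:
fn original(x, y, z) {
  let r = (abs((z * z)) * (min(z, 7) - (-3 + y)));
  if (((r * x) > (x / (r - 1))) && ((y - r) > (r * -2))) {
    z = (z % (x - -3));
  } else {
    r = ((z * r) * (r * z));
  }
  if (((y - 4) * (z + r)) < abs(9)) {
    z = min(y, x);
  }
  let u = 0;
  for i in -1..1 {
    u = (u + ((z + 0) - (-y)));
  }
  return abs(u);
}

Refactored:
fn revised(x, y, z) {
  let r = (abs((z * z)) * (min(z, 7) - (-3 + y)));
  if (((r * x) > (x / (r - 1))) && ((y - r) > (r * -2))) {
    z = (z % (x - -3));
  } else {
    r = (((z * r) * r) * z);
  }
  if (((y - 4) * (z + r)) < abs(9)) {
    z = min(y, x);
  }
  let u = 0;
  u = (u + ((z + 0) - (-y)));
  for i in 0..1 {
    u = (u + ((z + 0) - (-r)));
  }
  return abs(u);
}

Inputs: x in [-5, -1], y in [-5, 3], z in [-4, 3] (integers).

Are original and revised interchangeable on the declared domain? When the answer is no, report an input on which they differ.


x=-5, y=-5, z=-4 yields 20 from original but 65521 from revised.
verdict: not equivalent; witness: x=-5, y=-5, z=-4


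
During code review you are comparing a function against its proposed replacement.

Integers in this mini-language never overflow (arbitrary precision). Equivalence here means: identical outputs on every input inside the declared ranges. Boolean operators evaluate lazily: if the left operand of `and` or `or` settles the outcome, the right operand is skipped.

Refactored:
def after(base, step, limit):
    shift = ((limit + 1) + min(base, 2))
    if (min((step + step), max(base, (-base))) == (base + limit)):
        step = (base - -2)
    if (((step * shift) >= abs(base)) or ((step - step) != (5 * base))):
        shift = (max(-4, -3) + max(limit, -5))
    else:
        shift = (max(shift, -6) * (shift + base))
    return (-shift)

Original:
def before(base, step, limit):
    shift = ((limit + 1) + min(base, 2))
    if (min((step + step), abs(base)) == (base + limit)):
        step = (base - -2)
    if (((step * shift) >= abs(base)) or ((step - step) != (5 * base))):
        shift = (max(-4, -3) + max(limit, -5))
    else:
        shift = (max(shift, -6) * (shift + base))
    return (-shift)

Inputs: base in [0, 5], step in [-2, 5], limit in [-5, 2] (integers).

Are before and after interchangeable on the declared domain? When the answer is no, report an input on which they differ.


Reading the diff, among the changes: min/max/abs usage differs.
As a probe, take base=5, step=1, limit=0: before runs shift = 3; (min((step + step), abs(base)) == (base + limit)) -> false; (((step * shift) >= abs(base)) or ((step - step) != (5 * base))) -> true; shift = -3; return 3; after runs shift = 3; (min((step + step), max(base, (-base))) == (base + limit)) -> false; (((step * shift) >= abs(base)) or ((step - step) != (5 * base))) -> true; shift = -3; return 3; both end at 3.
Every one of the 384 inputs gives matching results.
verdict: equivalent


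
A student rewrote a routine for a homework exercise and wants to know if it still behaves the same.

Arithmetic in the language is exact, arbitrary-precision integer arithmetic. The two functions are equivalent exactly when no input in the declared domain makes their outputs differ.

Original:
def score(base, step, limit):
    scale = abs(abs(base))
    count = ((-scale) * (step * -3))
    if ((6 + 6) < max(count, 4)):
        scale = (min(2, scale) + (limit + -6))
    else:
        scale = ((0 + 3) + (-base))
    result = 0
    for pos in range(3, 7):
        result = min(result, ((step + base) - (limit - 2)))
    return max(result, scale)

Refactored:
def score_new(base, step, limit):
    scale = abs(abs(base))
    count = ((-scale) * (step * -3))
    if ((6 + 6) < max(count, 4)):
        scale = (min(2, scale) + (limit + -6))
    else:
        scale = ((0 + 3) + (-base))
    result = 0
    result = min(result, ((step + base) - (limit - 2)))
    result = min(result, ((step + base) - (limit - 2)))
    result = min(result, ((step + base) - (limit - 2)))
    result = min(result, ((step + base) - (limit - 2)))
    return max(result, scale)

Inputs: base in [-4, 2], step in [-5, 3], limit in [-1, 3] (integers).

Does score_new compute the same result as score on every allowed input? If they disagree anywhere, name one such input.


The two are interchangeable: statement counts differ; min/max/abs usage differs; local variable names differ; loop structure differs; arithmetic usage differs; constant usage differs, and every declared input agrees.
Spot check at base=0, step=1, limit=1 — score: scale = 0; count = 0; ((6 + 6) < max(count, 4)) -> false; scale = 3; result = 0; [pos=3]; result = 0; [pos=4]; result = 0; [pos=5]; result = 0; [pos=6]; result = 0; return 3. score_new: scale = 0; count = 0; ((6 + 6) < max(count, 4)) -> false; scale = 3; result = 0; result = 0; result = 0; result = 0; result = 0; return 3. Both give 3.
Every one of the 315 inputs gives matching results.
verdict: equivalent


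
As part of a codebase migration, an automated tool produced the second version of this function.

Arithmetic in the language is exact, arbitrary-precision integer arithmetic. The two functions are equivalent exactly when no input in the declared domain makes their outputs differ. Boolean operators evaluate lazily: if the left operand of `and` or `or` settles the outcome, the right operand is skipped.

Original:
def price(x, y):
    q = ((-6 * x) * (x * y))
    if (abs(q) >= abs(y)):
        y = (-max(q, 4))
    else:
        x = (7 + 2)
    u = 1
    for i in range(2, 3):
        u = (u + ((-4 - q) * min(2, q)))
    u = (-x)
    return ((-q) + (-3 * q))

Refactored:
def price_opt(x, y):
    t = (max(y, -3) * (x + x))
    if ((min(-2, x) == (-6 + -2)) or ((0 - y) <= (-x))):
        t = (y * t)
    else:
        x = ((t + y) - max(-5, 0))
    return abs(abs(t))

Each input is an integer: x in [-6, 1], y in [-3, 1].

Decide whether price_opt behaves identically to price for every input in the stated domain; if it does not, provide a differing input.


There is a counterexample at x=-6, y=-3: -2592 on one side, 108 on the other.
price: q = 648; (abs(q) >= abs(y)) -> true; y = -648; u = 1; [i=2]; u = -1303; u = 6; return -2592
price_opt: t = 36; ((min(-2, x) == (-6 + -2)) or ((0 - y) <= (-x))) -> true; t = -108; return 108
verdict: not equivalent; witness: x=-6, y=-3


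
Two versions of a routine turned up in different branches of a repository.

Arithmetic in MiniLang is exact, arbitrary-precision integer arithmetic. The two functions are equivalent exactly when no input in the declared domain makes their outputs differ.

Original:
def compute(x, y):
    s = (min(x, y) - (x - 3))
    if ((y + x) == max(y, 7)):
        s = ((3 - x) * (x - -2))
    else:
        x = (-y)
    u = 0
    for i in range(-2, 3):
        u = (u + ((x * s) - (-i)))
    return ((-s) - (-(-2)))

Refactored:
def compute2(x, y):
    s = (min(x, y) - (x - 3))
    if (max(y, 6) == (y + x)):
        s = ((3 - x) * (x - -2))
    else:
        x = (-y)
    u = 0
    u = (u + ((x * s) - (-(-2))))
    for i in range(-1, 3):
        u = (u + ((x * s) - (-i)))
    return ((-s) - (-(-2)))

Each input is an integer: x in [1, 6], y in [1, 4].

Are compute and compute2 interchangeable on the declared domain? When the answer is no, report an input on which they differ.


These are not equivalent — on x=2, y=4 the outputs split (-5 vs -6).
compute: s := 3 | ((y + x) == max(y, 7)): false | x := -4 | u := 0 | iter i=-2: | u := -14 | iter i=-1: | u := -27 | iter i=0: | u := -39 | iter i=1: | u := -50 | iter i=2: | u := -60 | result -5
compute2: s := 3 | (max(y, 6) == (y + x)): true | s := 4 | u := 0 | u := 6 | iter i=-1: | u := 13 | iter i=0: | u := 21 | iter i=1: | u := 30 | iter i=2: | u := 40 | result -6
verdict: not equivalent; witness: x=2, y=4


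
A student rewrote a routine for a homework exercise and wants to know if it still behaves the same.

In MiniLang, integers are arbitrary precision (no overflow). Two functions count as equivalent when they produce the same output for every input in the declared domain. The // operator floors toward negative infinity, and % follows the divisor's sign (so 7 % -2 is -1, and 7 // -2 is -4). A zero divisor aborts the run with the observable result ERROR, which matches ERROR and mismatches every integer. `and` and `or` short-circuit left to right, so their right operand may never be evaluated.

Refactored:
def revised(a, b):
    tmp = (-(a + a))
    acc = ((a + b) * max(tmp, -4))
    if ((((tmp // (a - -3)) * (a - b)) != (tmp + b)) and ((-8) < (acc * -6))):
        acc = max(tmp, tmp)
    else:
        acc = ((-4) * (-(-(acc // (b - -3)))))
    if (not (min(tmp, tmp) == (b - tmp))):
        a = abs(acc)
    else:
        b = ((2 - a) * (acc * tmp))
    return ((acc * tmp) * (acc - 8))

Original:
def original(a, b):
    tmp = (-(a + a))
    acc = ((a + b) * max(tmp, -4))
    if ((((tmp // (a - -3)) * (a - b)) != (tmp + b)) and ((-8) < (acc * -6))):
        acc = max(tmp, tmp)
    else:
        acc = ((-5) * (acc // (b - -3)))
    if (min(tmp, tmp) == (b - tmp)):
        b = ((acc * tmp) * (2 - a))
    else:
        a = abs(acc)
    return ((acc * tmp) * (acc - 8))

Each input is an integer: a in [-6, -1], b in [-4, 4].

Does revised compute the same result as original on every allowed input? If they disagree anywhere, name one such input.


Evaluate both at a=-6, b=-4.
original: tmp=12, then acc=-120, then ((((tmp // (a - -3)) * (a - b)) != (tmp + b)) and ((-8) < (acc * -6))) is false, then acc=-600, then (min(tmp, tmp) == (b - tmp)) is false, then a=600, then returns 4377600
revised: tmp=12, then acc=-120, then ((((tmp // (a - -3)) * (a - b)) != (tmp + b)) and ((-8) < (acc * -6))) is false, then acc=-480, then (not (min(tmp, tmp) == (b - tmp))) is true, then a=480, then returns 2810880
4377600 and 2810880 differ, so these are not the same function on this domain.
verdict: not equivalent; witness: a=-6, b=-4


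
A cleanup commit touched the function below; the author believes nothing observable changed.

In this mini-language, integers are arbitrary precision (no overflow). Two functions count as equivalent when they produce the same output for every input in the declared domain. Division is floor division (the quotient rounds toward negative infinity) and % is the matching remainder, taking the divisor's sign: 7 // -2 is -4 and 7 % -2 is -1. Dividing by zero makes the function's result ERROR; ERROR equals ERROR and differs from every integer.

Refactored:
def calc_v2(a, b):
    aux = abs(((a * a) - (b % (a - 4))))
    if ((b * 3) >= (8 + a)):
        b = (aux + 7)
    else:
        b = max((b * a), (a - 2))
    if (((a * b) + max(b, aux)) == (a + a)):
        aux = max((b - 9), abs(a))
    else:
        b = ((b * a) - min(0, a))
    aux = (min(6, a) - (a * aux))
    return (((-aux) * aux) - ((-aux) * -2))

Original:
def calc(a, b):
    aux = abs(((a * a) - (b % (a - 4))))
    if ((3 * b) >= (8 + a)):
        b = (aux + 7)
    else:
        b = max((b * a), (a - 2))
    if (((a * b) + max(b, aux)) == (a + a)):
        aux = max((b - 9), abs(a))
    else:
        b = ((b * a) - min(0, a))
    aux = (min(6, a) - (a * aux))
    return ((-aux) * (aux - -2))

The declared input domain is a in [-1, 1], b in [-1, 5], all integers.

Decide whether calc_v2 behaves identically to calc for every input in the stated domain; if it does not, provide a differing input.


The two versions differ — the changes include arithmetic usage differs.
Tracing a=0, b=3: calc: aux := 1 | ((3 * b) >= (8 + a)): true | b := 8 | (((a * b) + max(b, aux)) == (a + a)): false | b := 0 | aux := 0 | result 0 | calc_v2: aux := 1 | ((b * 3) >= (8 + a)): true | b := 8 | (((a * b) + max(b, aux)) == (a + a)): false | b := 0 | aux := 0 | result 0 — matching result 0.
Sweeping the whole domain (21 inputs) finds no disagreement.
verdict: equivalent


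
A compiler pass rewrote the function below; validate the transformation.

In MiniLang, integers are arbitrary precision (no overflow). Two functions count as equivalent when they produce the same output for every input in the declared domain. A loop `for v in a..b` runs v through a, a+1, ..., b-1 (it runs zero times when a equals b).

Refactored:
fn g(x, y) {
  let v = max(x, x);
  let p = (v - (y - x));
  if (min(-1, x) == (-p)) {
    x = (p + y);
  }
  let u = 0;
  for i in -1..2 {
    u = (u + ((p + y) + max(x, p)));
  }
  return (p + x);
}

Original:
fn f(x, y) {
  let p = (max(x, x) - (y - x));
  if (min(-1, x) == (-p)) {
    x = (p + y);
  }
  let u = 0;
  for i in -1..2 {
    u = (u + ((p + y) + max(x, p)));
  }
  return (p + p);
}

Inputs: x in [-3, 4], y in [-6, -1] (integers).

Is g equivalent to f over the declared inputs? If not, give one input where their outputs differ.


The rewrite breaks on x=-3, y=-6, where the results are 0 and -3.
f: p = 0; (min(-1, x) == (-p)) -> false; u = 0; [i=-1]; u = -6; [i=0]; u = -12; [i=1]; u = -18; return 0
g: v = -3; p = 0; (min(-1, x) == (-p)) -> false; u = 0; [i=-1]; u = -6; [i=0]; u = -12; [i=1]; u = -18; return -3
verdict: not equivalent; witness: x=-3, y=-6


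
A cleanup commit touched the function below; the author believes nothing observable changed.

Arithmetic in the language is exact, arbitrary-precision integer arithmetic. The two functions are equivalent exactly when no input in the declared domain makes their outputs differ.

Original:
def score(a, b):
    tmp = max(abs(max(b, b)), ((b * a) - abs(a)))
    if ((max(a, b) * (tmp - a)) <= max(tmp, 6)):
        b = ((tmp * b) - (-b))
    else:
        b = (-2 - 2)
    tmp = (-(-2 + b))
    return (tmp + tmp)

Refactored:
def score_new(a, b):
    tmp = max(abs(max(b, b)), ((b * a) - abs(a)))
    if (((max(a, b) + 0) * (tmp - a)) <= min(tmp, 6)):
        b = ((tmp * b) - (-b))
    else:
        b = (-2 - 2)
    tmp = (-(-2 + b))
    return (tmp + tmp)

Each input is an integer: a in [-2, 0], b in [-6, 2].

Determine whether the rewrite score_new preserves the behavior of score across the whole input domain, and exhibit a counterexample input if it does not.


There is a counterexample at a=-2, b=1: 0 on one side, 12 on the other.
score: tmp = 1; ((max(a, b) * (tmp - a)) <= max(tmp, 6)) -> true; b = 2; tmp = 0; return 0
score_new: tmp = 1; (((max(a, b) + 0) * (tmp - a)) <= min(tmp, 6)) -> false; b = -4; tmp = 6; return 12
verdict: not equivalent; witness: a=-2, b=1


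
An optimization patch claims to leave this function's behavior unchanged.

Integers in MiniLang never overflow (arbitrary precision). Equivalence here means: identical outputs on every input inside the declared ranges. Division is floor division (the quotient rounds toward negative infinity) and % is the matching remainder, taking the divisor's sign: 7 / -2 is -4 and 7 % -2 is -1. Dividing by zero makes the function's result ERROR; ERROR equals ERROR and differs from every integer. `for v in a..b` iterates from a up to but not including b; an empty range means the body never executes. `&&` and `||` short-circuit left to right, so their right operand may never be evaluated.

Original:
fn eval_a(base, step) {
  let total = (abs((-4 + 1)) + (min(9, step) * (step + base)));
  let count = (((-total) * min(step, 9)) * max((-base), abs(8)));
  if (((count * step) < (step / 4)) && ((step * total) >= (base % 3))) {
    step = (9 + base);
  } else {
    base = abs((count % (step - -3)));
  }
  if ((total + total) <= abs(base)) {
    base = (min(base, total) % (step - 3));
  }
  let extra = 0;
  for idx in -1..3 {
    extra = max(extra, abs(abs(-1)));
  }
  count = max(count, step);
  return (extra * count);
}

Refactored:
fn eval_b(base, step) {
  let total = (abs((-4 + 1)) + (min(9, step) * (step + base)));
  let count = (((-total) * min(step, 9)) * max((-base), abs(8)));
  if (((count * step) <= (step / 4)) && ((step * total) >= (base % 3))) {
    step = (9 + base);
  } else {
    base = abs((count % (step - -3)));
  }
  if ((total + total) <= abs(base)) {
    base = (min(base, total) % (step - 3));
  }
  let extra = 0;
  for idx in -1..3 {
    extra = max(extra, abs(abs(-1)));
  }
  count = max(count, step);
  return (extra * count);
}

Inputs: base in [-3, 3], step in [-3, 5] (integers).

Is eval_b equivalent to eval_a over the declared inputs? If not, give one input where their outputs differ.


There is a counterexample at base=-3, step=0: 0 on one side, 6 on the other.
eval_a: total = 3; count = 0; (((count * step) < (step / 4)) && ((step * total) >= (base % 3))) -> false; base = 0; ((total + total) <= abs(base)) -> false; extra = 0; [idx=-1]; extra = 1; [idx=0]; extra = 1; [idx=1]; extra = 1; [idx=2]; extra = 1; count = 0; return 0
eval_b: total = 3; count = 0; (((count * step) <= (step / 4)) && ((step * total) >= (base % 3))) -> true; step = 6; ((total + total) <= abs(base)) -> false; extra = 0; [idx=-1]; extra = 1; [idx=0]; extra = 1; [idx=1]; extra = 1; [idx=2]; extra = 1; count = 6; return 6
verdict: not equivalent; witness: base=-3, step=0


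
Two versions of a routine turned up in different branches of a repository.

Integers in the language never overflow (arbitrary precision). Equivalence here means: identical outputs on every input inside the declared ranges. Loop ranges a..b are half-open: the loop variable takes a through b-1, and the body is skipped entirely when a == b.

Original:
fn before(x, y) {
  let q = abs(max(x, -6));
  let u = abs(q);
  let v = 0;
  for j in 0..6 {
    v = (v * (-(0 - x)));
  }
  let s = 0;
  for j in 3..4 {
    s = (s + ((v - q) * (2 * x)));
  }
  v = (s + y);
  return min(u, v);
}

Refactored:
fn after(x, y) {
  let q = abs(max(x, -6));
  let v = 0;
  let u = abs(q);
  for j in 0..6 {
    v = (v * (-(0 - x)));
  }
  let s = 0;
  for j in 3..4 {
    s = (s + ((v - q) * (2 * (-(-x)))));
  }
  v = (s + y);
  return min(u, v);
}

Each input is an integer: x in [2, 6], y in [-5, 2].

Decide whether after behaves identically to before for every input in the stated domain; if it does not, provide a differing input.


The two are interchangeable: same computation, different form, and every declared input agrees.
One worked example (x=6, y=-4) — before: q becomes 6; next u becomes 6; next v becomes 0; next at j=0:; next v becomes 0; next at j=1:; next v becomes 0; next at j=2:; next v becomes 0; next at j=3:; next v becomes 0; next at j=4:; next v becomes 0; next at j=5:; next v becomes 0; next s becomes 0; next at j=3:; next s becomes -72; next v becomes -76; next final value -76; after: q becomes 6; next v becomes 0; next u becomes 6; next at j=0:; next v becomes 0; next at j=1:; next v becomes 0; next at j=2:; next v becomes 0; next at j=3:; next v becomes 0; next at j=4:; next v becomes 0; next at j=5:; next v becomes 0; next s becomes 0; next at j=3:; next s becomes -72; next v becomes -76; next final value -76; agreement on -76.
Across all 40 domain points the two functions coincide.
verdict: equivalent


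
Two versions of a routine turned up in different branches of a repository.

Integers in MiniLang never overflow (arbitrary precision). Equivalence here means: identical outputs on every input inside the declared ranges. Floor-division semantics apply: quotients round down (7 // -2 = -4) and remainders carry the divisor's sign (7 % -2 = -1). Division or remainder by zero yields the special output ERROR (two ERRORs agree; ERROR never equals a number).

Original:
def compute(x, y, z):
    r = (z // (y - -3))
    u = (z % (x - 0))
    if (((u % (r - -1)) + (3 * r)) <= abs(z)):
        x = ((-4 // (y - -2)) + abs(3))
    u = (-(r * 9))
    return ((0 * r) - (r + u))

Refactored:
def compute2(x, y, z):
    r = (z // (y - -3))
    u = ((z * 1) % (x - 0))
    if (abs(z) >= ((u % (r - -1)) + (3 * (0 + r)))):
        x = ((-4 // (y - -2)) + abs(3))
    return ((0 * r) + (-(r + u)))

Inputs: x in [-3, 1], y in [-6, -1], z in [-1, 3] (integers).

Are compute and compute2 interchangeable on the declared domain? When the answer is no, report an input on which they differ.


Not equivalent: x=-3, y=-6, z=-1 separates them (0 vs 1).
compute: r = 0; u = -1; (((u % (r - -1)) + (3 * r)) <= abs(z)) -> true; x = 4; u = 0; return 0
compute2: r = 0; u = -1; (abs(z) >= ((u % (r - -1)) + (3 * (0 + r)))) -> true; x = 4; return 1
verdict: not equivalent; witness: x=-3, y=-6, z=-1


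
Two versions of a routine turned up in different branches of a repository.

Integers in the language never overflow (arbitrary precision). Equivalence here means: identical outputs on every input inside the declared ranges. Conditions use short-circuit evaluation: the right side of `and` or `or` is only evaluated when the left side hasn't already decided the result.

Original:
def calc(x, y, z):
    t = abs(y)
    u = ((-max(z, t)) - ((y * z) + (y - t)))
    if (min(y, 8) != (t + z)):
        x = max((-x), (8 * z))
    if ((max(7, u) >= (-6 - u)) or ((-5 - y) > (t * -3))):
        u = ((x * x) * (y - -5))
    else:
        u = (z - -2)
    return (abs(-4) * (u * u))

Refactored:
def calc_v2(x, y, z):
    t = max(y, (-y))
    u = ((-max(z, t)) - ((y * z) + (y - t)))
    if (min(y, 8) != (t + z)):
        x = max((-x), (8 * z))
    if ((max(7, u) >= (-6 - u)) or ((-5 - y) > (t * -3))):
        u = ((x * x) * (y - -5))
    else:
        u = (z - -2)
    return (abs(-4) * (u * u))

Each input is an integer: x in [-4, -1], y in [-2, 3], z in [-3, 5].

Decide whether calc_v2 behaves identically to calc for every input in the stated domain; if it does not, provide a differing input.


Equivalent — the differences include min/max/abs usage differs, yet no declared input distinguishes the two.
As a probe, take x=-3, y=0, z=3: calc runs t becomes 0; next u becomes -3; next (min(y, 8) != (t + z)) evaluates to true; next x becomes 24; next ((max(7, u) >= (-6 - u)) or ((-5 - y) > (t * -3))) evaluates to true; next u becomes 2880; next final value 33177600; calc_v2 runs t becomes 0; next u becomes -3; next (min(y, 8) != (t + z)) evaluates to true; next x becomes 24; next ((max(7, u) >= (-6 - u)) or ((-5 - y) > (t * -3))) evaluates to true; next u becomes 2880; next final value 33177600; both end at 33177600.
Sweeping the whole domain (216 inputs) finds no disagreement.
verdict: equivalent


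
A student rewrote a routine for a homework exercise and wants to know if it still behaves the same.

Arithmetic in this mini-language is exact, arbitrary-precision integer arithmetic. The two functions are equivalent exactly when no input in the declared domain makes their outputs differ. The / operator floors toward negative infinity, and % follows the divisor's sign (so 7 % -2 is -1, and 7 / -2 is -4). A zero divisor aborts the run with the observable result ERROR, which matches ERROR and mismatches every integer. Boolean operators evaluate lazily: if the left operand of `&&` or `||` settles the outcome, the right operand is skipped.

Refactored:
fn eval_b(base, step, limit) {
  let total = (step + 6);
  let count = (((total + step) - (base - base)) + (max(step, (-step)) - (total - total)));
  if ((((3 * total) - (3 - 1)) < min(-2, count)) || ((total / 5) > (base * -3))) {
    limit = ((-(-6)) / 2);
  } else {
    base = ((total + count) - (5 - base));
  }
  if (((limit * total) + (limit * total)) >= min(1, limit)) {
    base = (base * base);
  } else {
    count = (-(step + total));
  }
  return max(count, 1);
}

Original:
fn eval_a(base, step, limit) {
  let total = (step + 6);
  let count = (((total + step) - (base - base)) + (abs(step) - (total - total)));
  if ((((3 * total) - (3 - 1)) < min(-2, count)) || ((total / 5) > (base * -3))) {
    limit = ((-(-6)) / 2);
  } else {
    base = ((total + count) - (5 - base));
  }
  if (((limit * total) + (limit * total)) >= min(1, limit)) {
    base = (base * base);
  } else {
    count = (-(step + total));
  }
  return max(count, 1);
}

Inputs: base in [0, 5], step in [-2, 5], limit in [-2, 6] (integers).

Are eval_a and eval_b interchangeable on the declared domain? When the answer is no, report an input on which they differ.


Side by side, the visible changes include: min/max/abs usage differs.
Tracing base=2, step=4, limit=-2: eval_a: total=10, then count=18, then ((((3 * total) - (3 - 1)) < min(-2, count)) || ((total / 5) > (base * -3))) is true, then limit=3, then (((limit * total) + (limit * total)) >= min(1, limit)) is true, then base=4, then returns 18 | eval_b: total=10, then count=18, then ((((3 * total) - (3 - 1)) < min(-2, count)) || ((total / 5) > (base * -3))) is true, then limit=3, then (((limit * total) + (limit * total)) >= min(1, limit)) is true, then base=4, then returns 18 — matching result 18.
Sweeping the whole domain (432 inputs) finds no disagreement.
verdict: equivalent


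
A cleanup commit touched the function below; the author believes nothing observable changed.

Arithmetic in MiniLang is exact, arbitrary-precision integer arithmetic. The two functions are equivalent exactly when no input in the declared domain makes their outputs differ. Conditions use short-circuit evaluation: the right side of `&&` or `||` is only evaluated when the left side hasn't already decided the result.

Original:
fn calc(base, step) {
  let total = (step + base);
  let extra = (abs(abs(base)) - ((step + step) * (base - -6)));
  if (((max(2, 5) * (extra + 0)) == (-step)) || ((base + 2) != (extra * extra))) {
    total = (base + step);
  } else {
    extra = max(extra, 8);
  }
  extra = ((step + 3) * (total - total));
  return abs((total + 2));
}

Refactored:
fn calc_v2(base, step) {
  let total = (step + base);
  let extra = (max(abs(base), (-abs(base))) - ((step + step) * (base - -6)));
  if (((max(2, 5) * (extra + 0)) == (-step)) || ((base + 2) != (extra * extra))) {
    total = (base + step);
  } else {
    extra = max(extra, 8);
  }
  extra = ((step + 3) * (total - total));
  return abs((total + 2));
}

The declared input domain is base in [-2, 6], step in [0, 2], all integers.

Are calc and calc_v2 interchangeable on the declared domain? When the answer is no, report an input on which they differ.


Differences: min/max/abs usage differs — yet all 27 inputs agree.
verdict: equivalent


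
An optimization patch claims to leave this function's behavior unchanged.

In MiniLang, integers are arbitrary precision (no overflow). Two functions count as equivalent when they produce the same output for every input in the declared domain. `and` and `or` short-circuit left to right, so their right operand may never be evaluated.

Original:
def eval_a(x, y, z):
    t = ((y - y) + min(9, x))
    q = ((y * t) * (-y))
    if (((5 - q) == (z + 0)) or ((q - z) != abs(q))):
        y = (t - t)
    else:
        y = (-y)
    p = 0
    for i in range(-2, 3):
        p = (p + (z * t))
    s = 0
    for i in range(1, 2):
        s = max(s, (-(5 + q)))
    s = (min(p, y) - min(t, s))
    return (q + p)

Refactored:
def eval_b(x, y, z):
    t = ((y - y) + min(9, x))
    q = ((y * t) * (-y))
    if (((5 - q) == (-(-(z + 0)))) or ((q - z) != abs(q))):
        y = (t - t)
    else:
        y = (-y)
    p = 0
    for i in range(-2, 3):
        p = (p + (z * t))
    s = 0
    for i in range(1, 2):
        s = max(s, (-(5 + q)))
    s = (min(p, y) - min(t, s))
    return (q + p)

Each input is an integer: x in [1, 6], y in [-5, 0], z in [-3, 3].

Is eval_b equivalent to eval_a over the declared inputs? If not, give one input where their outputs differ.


Behavior is preserved: although same computation, different form, the outputs never diverge.
One worked example (x=3, y=-1, z=3) — eval_a: t := 3 | q := -3 | (((5 - q) == (z + 0)) or ((q - z) != abs(q))): true | y := 0 | p := 0 | iter i=-2: | p := 9 | iter i=-1: | p := 18 | iter i=0: | p := 27 | iter i=1: | p := 36 | iter i=2: | p := 45 | s := 0 | iter i=1: | s := 0 | s := 0 | result 42; eval_b: t := 3 | q := -3 | (((5 - q) == (-(-(z + 0)))) or ((q - z) != abs(q))): true | y := 0 | p := 0 | iter i=-2: | p := 9 | iter i=-1: | p := 18 | iter i=0: | p := 27 | iter i=1: | p := 36 | iter i=2: | p := 45 | s := 0 | iter i=1: | s := 0 | s := 0 | result 42; agreement on 42.
Checked all 252 inputs in the declared domain: the outputs agree on every one.
verdict: equivalent


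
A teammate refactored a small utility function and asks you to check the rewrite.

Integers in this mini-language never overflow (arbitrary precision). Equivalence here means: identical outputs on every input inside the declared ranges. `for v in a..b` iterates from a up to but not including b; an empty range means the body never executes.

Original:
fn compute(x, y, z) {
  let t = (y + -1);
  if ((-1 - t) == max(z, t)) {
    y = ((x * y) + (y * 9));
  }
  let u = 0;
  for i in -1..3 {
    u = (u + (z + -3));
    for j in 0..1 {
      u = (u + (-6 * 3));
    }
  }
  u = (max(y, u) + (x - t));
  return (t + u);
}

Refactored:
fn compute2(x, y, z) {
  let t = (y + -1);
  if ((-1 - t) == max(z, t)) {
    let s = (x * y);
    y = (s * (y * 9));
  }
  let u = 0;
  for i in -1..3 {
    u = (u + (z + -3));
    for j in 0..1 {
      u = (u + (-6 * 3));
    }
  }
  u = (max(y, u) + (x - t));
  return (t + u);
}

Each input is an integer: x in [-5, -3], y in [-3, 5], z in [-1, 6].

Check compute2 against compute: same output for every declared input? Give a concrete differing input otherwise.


Run the pair on x=-5, y=-3, z=3.
compute: t becomes -4; next ((-1 - t) == max(z, t)) evaluates to true; next y becomes -12; next u becomes 0; next at i=-1:; next u becomes 0; next at j=0:; next u becomes -18; next at i=0:; next u becomes -18; next at j=0:; next u becomes -36; next at i=1:; next u becomes -36; next at j=0:; next u becomes -54; next at i=2:; next u becomes -54; next at j=0:; next u becomes -72; next u becomes -13; next final value -17
compute2: t becomes -4; next ((-1 - t) == max(z, t)) evaluates to true; next s becomes 15; next y becomes -405; next u becomes 0; next at i=-1:; next u becomes 0; next at j=0:; next u becomes -18; next at i=0:; next u becomes -18; next at j=0:; next u becomes -36; next at i=1:; next u becomes -36; next at j=0:; next u becomes -54; next at i=2:; next u becomes -54; next at j=0:; next u becomes -72; next u becomes -73; next final value -77
-17 against -77: the behavior changed.
verdict: not equivalent; witness: x=-5, y=-3, z=3


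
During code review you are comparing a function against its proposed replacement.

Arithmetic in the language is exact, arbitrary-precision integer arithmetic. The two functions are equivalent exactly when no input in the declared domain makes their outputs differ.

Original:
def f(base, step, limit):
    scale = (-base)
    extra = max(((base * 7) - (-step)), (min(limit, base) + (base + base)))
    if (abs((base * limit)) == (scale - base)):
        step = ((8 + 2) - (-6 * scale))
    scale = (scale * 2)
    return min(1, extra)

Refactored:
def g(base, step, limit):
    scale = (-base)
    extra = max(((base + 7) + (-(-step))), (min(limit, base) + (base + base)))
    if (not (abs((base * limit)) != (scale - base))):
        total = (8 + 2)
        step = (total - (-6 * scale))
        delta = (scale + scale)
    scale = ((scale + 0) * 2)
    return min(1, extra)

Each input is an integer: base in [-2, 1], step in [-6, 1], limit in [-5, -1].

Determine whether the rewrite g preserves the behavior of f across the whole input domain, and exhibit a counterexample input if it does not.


Input base=-2, step=-6, limit=-5: -9 from f versus -1 from g.
verdict: not equivalent; witness: base=-2, step=-6, limit=-5


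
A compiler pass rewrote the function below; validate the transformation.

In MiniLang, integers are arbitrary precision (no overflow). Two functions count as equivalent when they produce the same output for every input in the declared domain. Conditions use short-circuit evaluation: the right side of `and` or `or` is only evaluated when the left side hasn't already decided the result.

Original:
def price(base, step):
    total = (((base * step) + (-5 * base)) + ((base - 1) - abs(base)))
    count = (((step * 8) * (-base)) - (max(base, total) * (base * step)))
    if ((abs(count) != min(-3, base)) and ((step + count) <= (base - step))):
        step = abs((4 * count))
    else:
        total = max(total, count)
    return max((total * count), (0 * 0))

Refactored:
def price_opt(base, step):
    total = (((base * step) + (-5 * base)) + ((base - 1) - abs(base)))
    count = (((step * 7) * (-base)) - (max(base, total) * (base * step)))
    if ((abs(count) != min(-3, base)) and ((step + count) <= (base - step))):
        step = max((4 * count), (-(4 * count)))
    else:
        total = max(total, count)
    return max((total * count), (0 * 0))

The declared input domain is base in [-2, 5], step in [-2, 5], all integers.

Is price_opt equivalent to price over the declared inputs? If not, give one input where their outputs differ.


base=-2, step=1 yields 484 from price but 400 from price_opt.
verdict: not equivalent; witness: base=-2, step=1


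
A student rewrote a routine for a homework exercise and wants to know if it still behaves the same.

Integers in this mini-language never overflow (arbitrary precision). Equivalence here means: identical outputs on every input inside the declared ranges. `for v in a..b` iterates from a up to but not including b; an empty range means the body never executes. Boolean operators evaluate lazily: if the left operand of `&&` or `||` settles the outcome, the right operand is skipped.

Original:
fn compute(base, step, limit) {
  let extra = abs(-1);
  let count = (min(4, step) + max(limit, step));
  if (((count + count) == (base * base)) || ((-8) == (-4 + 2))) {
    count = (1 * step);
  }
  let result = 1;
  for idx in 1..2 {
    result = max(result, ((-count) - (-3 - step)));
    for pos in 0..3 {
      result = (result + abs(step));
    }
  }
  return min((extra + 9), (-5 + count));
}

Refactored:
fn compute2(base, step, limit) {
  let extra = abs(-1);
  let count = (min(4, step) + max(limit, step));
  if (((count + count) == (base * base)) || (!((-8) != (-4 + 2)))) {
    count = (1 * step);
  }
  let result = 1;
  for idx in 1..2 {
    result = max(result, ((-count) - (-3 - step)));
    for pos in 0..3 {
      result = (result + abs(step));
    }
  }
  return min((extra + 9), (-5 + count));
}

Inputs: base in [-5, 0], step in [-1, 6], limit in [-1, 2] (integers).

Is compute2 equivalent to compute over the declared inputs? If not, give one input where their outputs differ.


Behavior is preserved: although comparison usage differs, and boolean connective usage differs, the outputs never diverge.
Spot check at base=-2, step=6, limit=1 — compute: extra becomes 1; next count becomes 10; next (((count + count) == (base * base)) || ((-8) == (-4 + 2))) evaluates to false; next result becomes 1; next at idx=1:; next result becomes 1; next at pos=0:; next result becomes 7; next at pos=1:; next result becomes 13; next at pos=2:; next result becomes 19; next final value 5. compute2: extra becomes 1; next count becomes 10; next (((count + count) == (base * base)) || (!((-8) != (-4 + 2)))) evaluates to false; next result becomes 1; next at idx=1:; next result becomes 1; next at pos=0:; next result becomes 7; next at pos=1:; next result becomes 13; next at pos=2:; next result becomes 19; next final value 5. Both give 5.
Checked all 192 inputs in the declared domain: the outputs agree on every one.
verdict: equivalent
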